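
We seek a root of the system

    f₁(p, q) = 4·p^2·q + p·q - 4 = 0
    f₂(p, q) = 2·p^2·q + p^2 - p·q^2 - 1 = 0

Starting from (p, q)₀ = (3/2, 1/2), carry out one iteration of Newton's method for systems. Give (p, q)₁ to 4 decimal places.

At (3/2, 1/2): F = (1.2500, 3.1250).
Jacobian J = [[8·p·q + q, 4·p^2 + p], [4·p·q + 2·p - q^2, 2·p^2 - 2·p·q]].
At the point, J = [[6.5000, 10.5000], [5.7500, 3.0000]] (det J = -40.8750).
Solving J·Δ = −F gives Δ = (-0.7110, 0.3211).
Then the next iterate is (p, q)₁ = (0.7890, 0.8211).

(0.7890, 0.8211)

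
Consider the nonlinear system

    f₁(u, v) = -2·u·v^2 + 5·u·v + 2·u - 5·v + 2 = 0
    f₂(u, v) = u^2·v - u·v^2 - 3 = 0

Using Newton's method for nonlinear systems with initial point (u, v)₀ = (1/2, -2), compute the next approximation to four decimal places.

(1.1389, 2.1481)

At (1/2, -2): F = (4.0000, -5.5000).
Jacobian J = [[-2·v^2 + 5·v + 2, -4·u·v + 5·u - 5], [2·u·v - v^2, u^2 - 2·u·v]].
At the point, J = [[-16.0000, 1.5000], [-6.0000, 2.2500]] (det J = -27.0000).
Solving J·Δ = −F gives Δ = (0.6389, 4.1481).
Then the next iterate is (u, v)₁ = (1.1389, 2.1481).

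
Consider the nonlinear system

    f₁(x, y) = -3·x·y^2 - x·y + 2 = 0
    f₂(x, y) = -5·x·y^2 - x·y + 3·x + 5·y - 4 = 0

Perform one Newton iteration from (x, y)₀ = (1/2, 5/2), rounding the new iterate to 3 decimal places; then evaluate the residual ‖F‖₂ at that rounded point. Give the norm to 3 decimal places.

0.993

At (1/2, 5/2): F = (-8.625, -6.875).
Jacobian J = [[-3·y^2 - y, -6·x·y - x], [-5·y^2 - y + 3, -10·x·y - x + 5]].
At the point, J = [[-21.250, -8.000], [-30.750, -8.000]] (det J = -76.000).
Solving J·Δ = −F gives Δ = (0.184, -1.567).
Then the next iterate is (x, y)₁ = (0.684, 0.933).
Re-evaluating at (0.684, 0.933): F = (-0.42442, -0.89824), so ‖F‖₂ = 0.993.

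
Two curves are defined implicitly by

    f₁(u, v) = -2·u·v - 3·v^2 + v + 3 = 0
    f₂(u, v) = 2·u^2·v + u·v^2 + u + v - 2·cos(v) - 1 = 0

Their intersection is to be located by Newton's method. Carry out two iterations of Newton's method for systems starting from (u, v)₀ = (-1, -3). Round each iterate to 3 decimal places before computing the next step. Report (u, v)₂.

(-0.042, -1.032)

At (-1, -3): F = (-33.000, -18.02002).
Jacobian J = [[-2·v, -2·u - 6·v + 1], [4·u·v + v^2 + 1, 2·u^2 + 2·u·v + 2·sin(v) + 1]].
At the point, J = [[6.000, 21.000], [22.000, 8.71776]] (det J = -409.69344).
Solving J·Δ = −F gives Δ = (0.221, 1.508).
Then the next iterate is (u, v)₁ = (-0.779, -1.492).
Round to (-0.779, -1.492) and repeat: F = (-7.49473, -6.97335), J = [[2.984, 11.510], [7.87514, 2.54442]].
Δ = (0.737, 0.460), so (u, v)₂ = (-0.042, -1.032).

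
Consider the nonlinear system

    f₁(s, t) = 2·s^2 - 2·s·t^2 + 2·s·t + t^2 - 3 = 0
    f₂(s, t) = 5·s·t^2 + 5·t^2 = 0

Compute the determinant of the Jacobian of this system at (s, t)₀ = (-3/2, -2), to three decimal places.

J = [[4·s - 2·t^2 + 2·t, -4·s·t + 2·s + 2·t], [5·t^2, 10·s·t + 10·t]].
At the point, J = [[-18.000, -19.000], [20.000, 10.000]].
det J = 200.000.

200.000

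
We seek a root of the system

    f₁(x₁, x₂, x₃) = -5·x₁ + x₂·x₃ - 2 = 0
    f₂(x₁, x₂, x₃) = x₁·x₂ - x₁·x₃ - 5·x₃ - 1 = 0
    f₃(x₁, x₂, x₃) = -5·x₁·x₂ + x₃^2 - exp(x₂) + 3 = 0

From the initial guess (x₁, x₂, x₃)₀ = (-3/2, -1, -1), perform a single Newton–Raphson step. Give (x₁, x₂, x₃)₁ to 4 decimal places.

At (-3/2, -1, -1): F = (6.5000, 4.0000, -3.867879).
Jacobian J = [[-5, x₃, x₂], [x₂ - x₃, x₁, -x₁ - 5], [-5·x₂, -5·x₁ - exp(x₂), 2·x₃]].
At the point, J = [[-5.0000, -1.0000, -1.0000], [0.0000, -1.5000, -3.5000], [5.0000, 7.132121, -2.0000]] (det J = -129.812110).
Solving J·Δ = −F gives Δ = (1.0592, 0.1074, 1.0968).
Then the next iterate is (x₁, x₂, x₃)₁ = (-0.4408, -0.8926, 0.0968).

(-0.4408, -0.8926, 0.0968)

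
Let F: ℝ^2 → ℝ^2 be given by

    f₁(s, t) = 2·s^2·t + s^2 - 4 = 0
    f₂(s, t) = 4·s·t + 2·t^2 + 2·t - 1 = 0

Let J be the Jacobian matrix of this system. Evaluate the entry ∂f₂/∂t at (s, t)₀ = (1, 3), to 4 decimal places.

18.0000

∂f₂/∂t = 4·s + 4·t + 2.
At (1, 3) this is 18.0000.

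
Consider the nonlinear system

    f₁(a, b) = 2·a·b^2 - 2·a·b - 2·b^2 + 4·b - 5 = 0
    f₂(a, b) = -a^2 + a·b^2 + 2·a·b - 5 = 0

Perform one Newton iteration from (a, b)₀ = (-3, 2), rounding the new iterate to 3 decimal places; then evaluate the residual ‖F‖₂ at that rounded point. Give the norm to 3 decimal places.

11.402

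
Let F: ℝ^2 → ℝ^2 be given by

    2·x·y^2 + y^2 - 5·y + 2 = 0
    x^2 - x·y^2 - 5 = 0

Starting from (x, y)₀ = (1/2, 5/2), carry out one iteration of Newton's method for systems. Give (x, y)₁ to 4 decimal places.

At (1/2, 5/2): F = (2.0000, -7.8750).
Jacobian J = [[2·y^2, 4·x·y + 2·y - 5], [2·x - y^2, -2·x·y]].
At the point, J = [[12.5000, 5.0000], [-5.2500, -2.5000]] (det J = -5.0000).
Solving J·Δ = −F gives Δ = (6.8750, -17.5875).
Then the next iterate is (x, y)₁ = (7.3750, -15.0875).

(7.3750, -15.0875)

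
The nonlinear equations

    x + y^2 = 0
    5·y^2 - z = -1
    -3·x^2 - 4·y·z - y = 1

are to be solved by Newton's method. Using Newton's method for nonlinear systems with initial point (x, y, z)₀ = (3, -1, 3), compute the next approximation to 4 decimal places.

(0.5506, -0.2247, -1.7528)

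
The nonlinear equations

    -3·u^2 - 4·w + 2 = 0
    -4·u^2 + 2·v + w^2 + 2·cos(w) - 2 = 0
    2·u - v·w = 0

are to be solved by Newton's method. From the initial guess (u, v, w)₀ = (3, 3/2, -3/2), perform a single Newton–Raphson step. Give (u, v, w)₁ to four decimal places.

(1.4480, 0.3032, 0.7339)

At (3, 3/2, -3/2): F = (-19.0000, -32.608526, 8.2500).
Jacobian J = [[-6·u, 0, -4], [-8·u, 2, 2·w - 2·sin(w)], [2, -w, -v]].
At the point, J = [[-18.0000, 0.0000, -4.0000], [-24.0000, 2.0000, -1.005010], [2.0000, 1.5000, -1.5000]] (det J = 186.864729).
Solving J·Δ = −F gives Δ = (-1.5520, -1.1968, 2.2339).
Then the next iterate is (u, v, w)₁ = (1.4480, 0.3032, 0.7339).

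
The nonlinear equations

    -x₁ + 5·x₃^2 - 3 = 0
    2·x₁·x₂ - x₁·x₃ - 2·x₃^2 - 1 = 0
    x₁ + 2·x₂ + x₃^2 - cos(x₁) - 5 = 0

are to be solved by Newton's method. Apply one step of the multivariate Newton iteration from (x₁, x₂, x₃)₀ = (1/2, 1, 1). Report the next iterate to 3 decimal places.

(-1.178, 3.748, 0.682)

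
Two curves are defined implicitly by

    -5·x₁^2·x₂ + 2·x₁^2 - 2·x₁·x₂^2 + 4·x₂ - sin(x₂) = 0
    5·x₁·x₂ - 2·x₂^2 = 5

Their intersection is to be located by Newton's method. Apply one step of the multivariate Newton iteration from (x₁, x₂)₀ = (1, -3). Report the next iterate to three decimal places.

At (1, -3): F = (-12.85888, -38.000).
Jacobian J = [[-10·x₁·x₂ + 4·x₁ - 2·x₂^2, -5·x₁^2 - 4·x₁·x₂ - cos(x₂) + 4], [5·x₂, 5·x₁ - 4·x₂]].
At the point, J = [[16.000, 11.98999], [-15.000, 17.000]] (det J = 451.84989).
Solving J·Δ = −F gives Δ = (-0.525, 1.772).
Then the next iterate is (x₁, x₂)₁ = (0.475, -1.228).

(0.475, -1.228)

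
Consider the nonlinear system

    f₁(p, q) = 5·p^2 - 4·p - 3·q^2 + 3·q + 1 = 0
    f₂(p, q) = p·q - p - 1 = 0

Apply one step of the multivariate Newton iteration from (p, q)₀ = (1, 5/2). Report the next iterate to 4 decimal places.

(1.1354, 1.7969)

At (1, 5/2): F = (-9.2500, 0.5000).
Jacobian J = [[10·p - 4, -6·q + 3], [q - 1, p]].
At the point, J = [[6.0000, -12.0000], [1.5000, 1.0000]] (det J = 24.0000).
Solving J·Δ = −F gives Δ = (0.1354, -0.7031).
Then the next iterate is (p, q)₁ = (1.1354, 1.7969).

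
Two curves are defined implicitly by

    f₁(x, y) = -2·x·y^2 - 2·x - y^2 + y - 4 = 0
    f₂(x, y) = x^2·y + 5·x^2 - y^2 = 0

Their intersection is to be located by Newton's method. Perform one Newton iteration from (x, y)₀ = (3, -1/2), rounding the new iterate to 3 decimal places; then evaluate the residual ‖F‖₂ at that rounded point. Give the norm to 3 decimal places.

9.642

At (3, -1/2): F = (-12.250, 40.250).
Jacobian J = [[-2·y^2 - 2, -4·x·y - 2·y + 1], [2·x·y + 10·x, x^2 - 2·y]].
At the point, J = [[-2.500, 8.000], [27.000, 10.000]] (det J = -241.000).
Solving J·Δ = −F gives Δ = (-1.844, 0.955).
Then the next iterate is (x, y)₁ = (1.156, 0.455).
Re-evaluating at (1.156, 0.455): F = (-6.54267, 7.08269), so ‖F‖₂ = 9.642.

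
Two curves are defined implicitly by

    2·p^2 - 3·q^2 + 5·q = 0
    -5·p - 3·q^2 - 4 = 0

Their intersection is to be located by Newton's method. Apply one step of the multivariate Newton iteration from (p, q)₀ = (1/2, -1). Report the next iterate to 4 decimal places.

At (1/2, -1): F = (-7.5000, -9.5000).
Jacobian J = [[4·p, -6·q + 5], [-5, -6·q]].
At the point, J = [[2.0000, 11.0000], [-5.0000, 6.0000]] (det J = 67.0000).
Solving J·Δ = −F gives Δ = (-0.8881, 0.8433).
Then the next iterate is (p, q)₁ = (-0.3881, -0.1567).

(-0.3881, -0.1567)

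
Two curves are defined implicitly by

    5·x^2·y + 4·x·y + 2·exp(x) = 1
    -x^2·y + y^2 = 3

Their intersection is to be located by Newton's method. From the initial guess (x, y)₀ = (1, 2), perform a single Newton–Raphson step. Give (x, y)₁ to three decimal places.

(0.440, 1.587)

At (1, 2): F = (22.43656, -1.000).
Jacobian J = [[10·x·y + 4·y + 2·exp(x), 5·x^2 + 4·x], [-2·x·y, -x^2 + 2·y]].
At the point, J = [[33.43656, 9.000], [-4.000, 3.000]] (det J = 136.30969).
Solving J·Δ = −F gives Δ = (-0.560, -0.413).
Then the next iterate is (x, y)₁ = (0.440, 1.587).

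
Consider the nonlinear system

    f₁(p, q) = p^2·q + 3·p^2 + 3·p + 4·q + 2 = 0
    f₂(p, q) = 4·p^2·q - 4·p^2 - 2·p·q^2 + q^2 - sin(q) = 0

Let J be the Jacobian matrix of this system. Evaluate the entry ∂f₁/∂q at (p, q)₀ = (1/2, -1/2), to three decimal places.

4.250

∂f₁/∂q = p^2 + 4.
At (1/2, -1/2) this is 4.250.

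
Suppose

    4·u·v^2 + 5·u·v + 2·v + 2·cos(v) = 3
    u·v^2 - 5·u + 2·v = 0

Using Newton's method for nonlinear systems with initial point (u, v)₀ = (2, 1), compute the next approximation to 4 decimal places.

(0.3274, 0.8850)

At (2, 1): F = (18.080605, -6.0000).
Jacobian J = [[4·v^2 + 5·v, 8·u·v + 5·u - 2·sin(v) + 2], [v^2 - 5, 2·u·v + 2]].
At the point, J = [[9.0000, 26.317058], [-4.0000, 6.0000]] (det J = 159.268232).
Solving J·Δ = −F gives Δ = (-1.6726, -0.1150).
Then the next iterate is (u, v)₁ = (0.3274, 0.8850).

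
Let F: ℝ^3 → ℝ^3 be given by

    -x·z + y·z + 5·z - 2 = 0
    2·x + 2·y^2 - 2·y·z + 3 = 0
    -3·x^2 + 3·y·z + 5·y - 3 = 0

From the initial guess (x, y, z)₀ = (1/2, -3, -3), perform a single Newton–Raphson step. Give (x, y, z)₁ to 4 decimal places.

(4.1577, -1.9038, -3.7897)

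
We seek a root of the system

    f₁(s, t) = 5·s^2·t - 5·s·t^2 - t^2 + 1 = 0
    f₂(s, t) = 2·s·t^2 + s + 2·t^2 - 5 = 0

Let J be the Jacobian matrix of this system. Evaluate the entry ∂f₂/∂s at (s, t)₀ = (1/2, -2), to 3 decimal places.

9.000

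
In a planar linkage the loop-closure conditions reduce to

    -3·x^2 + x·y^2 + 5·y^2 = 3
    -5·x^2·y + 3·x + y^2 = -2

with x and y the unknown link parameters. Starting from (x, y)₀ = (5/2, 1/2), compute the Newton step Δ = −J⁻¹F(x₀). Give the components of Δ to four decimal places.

At (5/2, 1/2): F = (-19.8750, -5.8750).
Jacobian J = [[-6·x + y^2, 2·x·y + 10·y], [-10·x·y + 3, -5·x^2 + 2·y]].
At the point, J = [[-14.7500, 7.5000], [-9.5000, -30.2500]] (det J = 517.4375).
Solving J·Δ = −F gives Δ = (-1.2471, 0.1974).

(-1.2471, 0.1974)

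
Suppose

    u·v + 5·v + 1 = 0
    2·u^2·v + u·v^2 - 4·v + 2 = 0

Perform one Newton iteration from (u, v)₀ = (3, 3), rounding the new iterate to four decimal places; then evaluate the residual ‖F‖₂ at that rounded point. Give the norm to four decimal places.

9.5519

At (3, 3): F = (25.0000, 71.0000).
Jacobian J = [[v, u + 5], [4·u·v + v^2, 2·u^2 + 2·u·v - 4]].
At the point, J = [[3.0000, 8.0000], [45.0000, 32.0000]] (det J = -264.0000).
Solving J·Δ = −F gives Δ = (0.8788, -3.4545).
Then the next iterate is (u, v)₁ = (3.8788, -0.4545).
Re-evaluating at (3.8788, -0.4545): F = (-3.035415, -9.056742), so ‖F‖₂ = 9.5519.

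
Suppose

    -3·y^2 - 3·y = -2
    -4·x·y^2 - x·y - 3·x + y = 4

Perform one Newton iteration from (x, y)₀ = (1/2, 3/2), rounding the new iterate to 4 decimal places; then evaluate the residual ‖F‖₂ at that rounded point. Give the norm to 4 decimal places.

4.4028

At (1/2, 3/2): F = (-9.2500, -9.2500).
Jacobian J = [[0, -6·y - 3], [-4·y^2 - y - 3, -8·x·y - x + 1]].
At the point, J = [[0.0000, -12.0000], [-13.5000, -5.5000]] (det J = -162.0000).
Solving J·Δ = −F gives Δ = (-0.3711, -0.7708).
Then the next iterate is (x, y)₁ = (0.1289, 0.7292).
Re-evaluating at (0.1289, 0.7292): F = (-1.782798, -4.025655), so ‖F‖₂ = 4.4028.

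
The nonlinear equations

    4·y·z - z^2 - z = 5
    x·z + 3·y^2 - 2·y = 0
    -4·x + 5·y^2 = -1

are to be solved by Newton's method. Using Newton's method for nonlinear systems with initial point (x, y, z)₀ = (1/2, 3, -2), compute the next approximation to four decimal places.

(17.2237, 3.7632, 0.4737)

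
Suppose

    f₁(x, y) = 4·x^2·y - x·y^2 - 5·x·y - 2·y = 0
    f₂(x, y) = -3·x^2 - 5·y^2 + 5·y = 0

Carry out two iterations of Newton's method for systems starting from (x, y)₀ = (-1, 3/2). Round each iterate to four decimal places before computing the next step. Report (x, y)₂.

(-0.3468, 0.9776)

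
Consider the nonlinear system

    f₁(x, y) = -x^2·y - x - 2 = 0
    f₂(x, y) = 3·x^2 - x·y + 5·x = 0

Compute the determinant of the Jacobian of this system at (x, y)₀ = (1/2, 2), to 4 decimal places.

3.0000

J = [[-2·x·y - 1, -x^2], [6·x - y + 5, -x]].
At the point, J = [[-3.0000, -0.2500], [6.0000, -0.5000]].
det J = 3.0000.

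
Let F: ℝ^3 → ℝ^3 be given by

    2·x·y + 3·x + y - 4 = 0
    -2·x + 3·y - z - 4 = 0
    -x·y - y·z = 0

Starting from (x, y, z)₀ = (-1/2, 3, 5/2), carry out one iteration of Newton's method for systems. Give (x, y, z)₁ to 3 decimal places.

At (-1/2, 3, 5/2): F = (-5.500, 3.500, -6.000).
Jacobian J = [[2·y + 3, 2·x + 1, 0], [-2, 3, -1], [-y, -x - z, -y]].
At the point, J = [[9.000, 0.000, 0.000], [-2.000, 3.000, -1.000], [-3.000, -2.000, -3.000]] (det J = -99.000).
Solving J·Δ = −F gives Δ = (0.611, -1.333, -1.722).
Then the next iterate is (x, y, z)₁ = (0.111, 1.667, 0.778).

(0.111, 1.667, 0.778)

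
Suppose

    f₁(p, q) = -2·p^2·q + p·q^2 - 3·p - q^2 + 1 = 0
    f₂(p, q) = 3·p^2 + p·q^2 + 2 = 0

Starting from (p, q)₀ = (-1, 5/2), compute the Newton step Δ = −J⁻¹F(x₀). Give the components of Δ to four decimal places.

At (-1, 5/2): F = (-13.5000, -1.2500).
Jacobian J = [[-4·p·q + q^2 - 3, -2·p^2 + 2·p·q - 2·q], [6·p + q^2, 2·p·q]].
At the point, J = [[13.2500, -12.0000], [0.2500, -5.0000]] (det J = -63.2500).
Solving J·Δ = −F gives Δ = (0.8300, -0.2085).

(0.8300, -0.2085)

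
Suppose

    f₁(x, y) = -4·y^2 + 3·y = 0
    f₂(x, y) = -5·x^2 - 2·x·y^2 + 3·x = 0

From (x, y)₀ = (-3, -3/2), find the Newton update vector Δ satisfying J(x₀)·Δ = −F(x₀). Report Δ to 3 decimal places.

(1.989, 0.900)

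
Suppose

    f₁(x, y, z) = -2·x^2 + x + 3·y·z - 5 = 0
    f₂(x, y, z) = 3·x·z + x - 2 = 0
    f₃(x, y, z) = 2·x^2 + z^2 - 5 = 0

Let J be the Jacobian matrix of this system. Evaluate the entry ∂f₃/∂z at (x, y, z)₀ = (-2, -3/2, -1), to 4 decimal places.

-2.0000

∂f₃/∂z = 2·z.
At (-2, -3/2, -1) this is -2.0000.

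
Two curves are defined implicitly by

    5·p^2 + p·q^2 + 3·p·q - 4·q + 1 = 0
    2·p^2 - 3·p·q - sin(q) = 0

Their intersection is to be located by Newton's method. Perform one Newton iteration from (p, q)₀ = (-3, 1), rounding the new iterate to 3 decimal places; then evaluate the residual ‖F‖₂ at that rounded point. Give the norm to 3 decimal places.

9.834

At (-3, 1): F = (30.000, 26.15853).
Jacobian J = [[10·p + q^2 + 3·q, 2·p·q + 3·p - 4], [4·p - 3·q, -3·p - cos(q)]].
At the point, J = [[-26.000, -19.000], [-15.000, 8.45970]] (det J = -504.95214).
Solving J·Δ = −F gives Δ = (1.487, -0.456).
Then the next iterate is (p, q)₁ = (-1.513, 0.544).
Re-evaluating at (-1.513, 0.544): F = (7.35288, 6.52999), so ‖F‖₂ = 9.834.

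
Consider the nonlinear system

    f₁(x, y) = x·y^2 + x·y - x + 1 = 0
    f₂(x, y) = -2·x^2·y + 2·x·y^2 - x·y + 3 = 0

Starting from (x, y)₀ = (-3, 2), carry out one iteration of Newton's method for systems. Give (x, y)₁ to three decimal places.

At (-3, 2): F = (-14.000, -51.000).
Jacobian J = [[y^2 + y - 1, 2·x·y + x], [-4·x·y + 2·y^2 - y, -2·x^2 + 4·x·y - x]].
At the point, J = [[5.000, -15.000], [30.000, -39.000]] (det J = 255.000).
Solving J·Δ = −F gives Δ = (0.859, -0.647).
Then the next iterate is (x, y)₁ = (-2.141, 1.353).

(-2.141, 1.353)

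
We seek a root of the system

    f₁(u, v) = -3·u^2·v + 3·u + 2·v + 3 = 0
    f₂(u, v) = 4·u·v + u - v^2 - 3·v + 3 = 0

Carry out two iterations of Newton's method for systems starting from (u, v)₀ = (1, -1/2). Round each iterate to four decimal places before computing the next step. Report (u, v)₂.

At (1, -1/2): F = (6.5000, 3.2500).
Jacobian J = [[-6·u·v + 3, -3·u^2 + 2], [4·v + 1, 4·u - 2·v - 3]].
At the point, J = [[6.0000, -1.0000], [-1.0000, 2.0000]] (det J = 11.0000).
Solving J·Δ = −F gives Δ = (-1.4773, -2.3636).
Then the next iterate is (u, v)₁ = (-0.4773, -2.8636).
Round to (-0.4773, -2.8636) and repeat: F = (-2.201984, 8.380480), J = [[-5.200778, 1.316554], [-10.4544, 0.8180]].
Δ = (1.3497, 7.0041), so (u, v)₂ = (0.8724, 4.1405).

(0.8724, 4.1405)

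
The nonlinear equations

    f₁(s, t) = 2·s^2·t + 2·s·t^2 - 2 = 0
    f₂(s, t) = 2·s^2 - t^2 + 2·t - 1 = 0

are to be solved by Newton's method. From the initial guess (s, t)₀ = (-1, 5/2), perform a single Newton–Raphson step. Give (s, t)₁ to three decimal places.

(-0.329, 1.522)

At (-1, 5/2): F = (-9.500, -0.250).
Jacobian J = [[4·s·t + 2·t^2, 2·s^2 + 4·s·t], [4·s, -2·t + 2]].
At the point, J = [[2.500, -8.000], [-4.000, -3.000]] (det J = -39.500).
Solving J·Δ = −F gives Δ = (0.671, -0.978).
Then the next iterate is (s, t)₁ = (-0.329, 1.522).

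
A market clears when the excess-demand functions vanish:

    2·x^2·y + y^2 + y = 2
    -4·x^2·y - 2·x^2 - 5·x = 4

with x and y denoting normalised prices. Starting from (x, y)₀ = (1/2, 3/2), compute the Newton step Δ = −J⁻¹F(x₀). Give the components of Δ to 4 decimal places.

(-0.6441, -0.1261)

At (1/2, 3/2): F = (2.5000, -8.5000).
Jacobian J = [[4·x·y, 2·x^2 + 2·y + 1], [-8·x·y - 4·x - 5, -4·x^2]].
At the point, J = [[3.0000, 4.5000], [-13.0000, -1.0000]] (det J = 55.5000).
Solving J·Δ = −F gives Δ = (-0.6441, -0.1261).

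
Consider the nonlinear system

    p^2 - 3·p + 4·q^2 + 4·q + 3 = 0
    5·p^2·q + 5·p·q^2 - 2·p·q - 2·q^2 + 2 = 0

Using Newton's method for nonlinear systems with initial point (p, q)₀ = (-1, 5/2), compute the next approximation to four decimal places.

At (-1, 5/2): F = (42.0000, -24.2500).
Jacobian J = [[2·p - 3, 8·q + 4], [10·p·q + 5·q^2 - 2·q, 5·p^2 + 10·p·q - 2·p - 4·q]].
At the point, J = [[-5.0000, 24.0000], [1.2500, -28.0000]] (det J = 110.0000).
Solving J·Δ = −F gives Δ = (5.4000, -0.6250).
Then the next iterate is (p, q)₁ = (4.4000, 1.8750).

(4.4000, 1.8750)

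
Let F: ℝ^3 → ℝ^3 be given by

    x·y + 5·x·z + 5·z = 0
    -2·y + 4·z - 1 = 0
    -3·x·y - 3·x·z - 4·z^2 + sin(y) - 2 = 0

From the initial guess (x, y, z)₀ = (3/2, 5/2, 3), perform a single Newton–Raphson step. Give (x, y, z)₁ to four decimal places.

(0.1487, 2.6481, 1.5740)

At (3/2, 5/2, 3): F = (41.2500, 6.0000, -62.151528).
Jacobian J = [[y + 5·z, x, 5·x + 5], [0, -2, 4], [-3·y - 3·z, -3·x + cos(y), -3·x - 8·z]].
At the point, J = [[17.5000, 1.5000, 12.5000], [0.0000, -2.0000, 4.0000], [-16.5000, -5.301144, -28.5000]] (det J = 857.080053).
Solving J·Δ = −F gives Δ = (-1.3513, 0.1481, -1.4260).
Then the next iterate is (x, y, z)₁ = (0.1487, 2.6481, 1.5740).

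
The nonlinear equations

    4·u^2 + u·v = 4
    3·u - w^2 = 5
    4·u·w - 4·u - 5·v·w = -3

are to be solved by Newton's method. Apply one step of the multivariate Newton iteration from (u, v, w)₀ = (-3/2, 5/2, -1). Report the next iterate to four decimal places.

At (-3/2, 5/2, -1): F = (1.2500, -10.5000, 27.5000).
Jacobian J = [[8·u + v, u, 0], [3, 0, -2·w], [4·w - 4, -5·w, 4·u - 5·v]].
At the point, J = [[-9.5000, -1.5000, 0.0000], [3.0000, 0.0000, 2.0000], [-8.0000, 5.0000, -18.5000]] (det J = 35.7500).
Solving J·Δ = −F gives Δ = (-5.4930, 35.6224, 13.4895).
Then the next iterate is (u, v, w)₁ = (-6.9930, 38.1224, 12.4895).

(-6.9930, 38.1224, 12.4895)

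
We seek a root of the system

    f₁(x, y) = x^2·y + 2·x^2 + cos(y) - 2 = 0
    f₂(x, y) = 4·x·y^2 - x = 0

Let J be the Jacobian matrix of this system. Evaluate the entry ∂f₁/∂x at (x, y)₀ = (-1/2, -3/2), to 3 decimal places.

-0.500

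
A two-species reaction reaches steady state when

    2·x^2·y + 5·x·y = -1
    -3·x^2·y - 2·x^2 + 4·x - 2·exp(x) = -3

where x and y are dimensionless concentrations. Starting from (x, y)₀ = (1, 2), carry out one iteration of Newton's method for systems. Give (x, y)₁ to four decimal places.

At (1, 2): F = (15.0000, -6.436564).
Jacobian J = [[4·x·y + 5·y, 2·x^2 + 5·x], [-6·x·y - 4·x - 2·exp(x) + 4, -3·x^2]].
At the point, J = [[18.0000, 7.0000], [-17.436564, -3.0000]] (det J = 68.055946).
Solving J·Δ = −F gives Δ = (-0.0008, -2.1407).
Then the next iterate is (x, y)₁ = (0.9992, -0.1407).

(0.9992, -0.1407)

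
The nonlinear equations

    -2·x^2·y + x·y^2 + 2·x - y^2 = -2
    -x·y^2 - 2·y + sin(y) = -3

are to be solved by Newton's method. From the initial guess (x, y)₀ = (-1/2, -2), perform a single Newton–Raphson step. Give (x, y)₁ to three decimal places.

At (-1/2, -2): F = (-4.000, 8.09070).
Jacobian J = [[-4·x·y + y^2 + 2, -2·x^2 + 2·x·y - 2·y], [-y^2, -2·x·y + cos(y) - 2]].
At the point, J = [[2.000, 5.500], [-4.000, -4.41615]] (det J = 13.16771).
Solving J·Δ = −F gives Δ = (2.038, -0.014).
Then the next iterate is (x, y)₁ = (1.538, -2.014).

(1.538, -2.014)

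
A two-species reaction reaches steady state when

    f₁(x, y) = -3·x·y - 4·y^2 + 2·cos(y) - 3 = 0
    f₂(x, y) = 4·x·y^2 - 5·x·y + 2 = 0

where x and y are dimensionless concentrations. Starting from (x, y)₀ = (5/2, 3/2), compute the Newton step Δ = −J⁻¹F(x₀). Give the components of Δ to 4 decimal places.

(-6.0378, 0.1890)

At (5/2, 3/2): F = (-23.108526, 5.7500).
Jacobian J = [[-3·y, -3·x - 8·y - 2·sin(y)], [4·y^2 - 5·y, 8·x·y - 5·x]].
At the point, J = [[-4.5000, -21.494990], [1.5000, 17.5000]] (det J = -46.507515).
Solving J·Δ = −F gives Δ = (-6.0378, 0.1890).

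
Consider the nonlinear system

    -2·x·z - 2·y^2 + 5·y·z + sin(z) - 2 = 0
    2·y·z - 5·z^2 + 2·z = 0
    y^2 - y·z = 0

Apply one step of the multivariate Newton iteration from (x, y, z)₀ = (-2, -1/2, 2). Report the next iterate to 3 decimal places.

At (-2, -1/2, 2): F = (1.40930, -18.000, 1.250).
Jacobian J = [[-2·z, -4·y + 5·z, -2·x + 5·y + cos(z)], [0, 2·z, 2·y - 10·z + 2], [0, 2·y - z, -y]].
At the point, J = [[-4.000, 12.000, 1.08385], [0.000, 4.000, -19.000], [0.000, -3.000, 0.500]] (det J = 220.000).
Solving J·Δ = −F gives Δ = (0.915, 0.268, -0.891).
Then the next iterate is (x, y, z)₁ = (-1.085, -0.232, 1.109).

(-1.085, -0.232, 1.109)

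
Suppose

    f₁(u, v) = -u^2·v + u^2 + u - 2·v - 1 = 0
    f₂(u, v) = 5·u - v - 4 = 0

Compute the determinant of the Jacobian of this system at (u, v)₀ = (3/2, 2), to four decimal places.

23.2500

J = [[-2·u·v + 2·u + 1, -u^2 - 2], [5, -1]].
At the point, J = [[-2.0000, -4.2500], [5.0000, -1.0000]].
det J = 23.2500.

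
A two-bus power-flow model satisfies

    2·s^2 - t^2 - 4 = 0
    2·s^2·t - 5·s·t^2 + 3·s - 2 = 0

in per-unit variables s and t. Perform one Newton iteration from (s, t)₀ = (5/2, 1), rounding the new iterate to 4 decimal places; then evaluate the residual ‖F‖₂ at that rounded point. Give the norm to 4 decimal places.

1.5791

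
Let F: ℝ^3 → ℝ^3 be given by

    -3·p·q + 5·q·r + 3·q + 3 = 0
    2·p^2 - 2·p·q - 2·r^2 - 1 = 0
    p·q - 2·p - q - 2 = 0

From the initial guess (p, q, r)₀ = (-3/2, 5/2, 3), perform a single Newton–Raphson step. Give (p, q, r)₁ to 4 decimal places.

(-1.6340, 0.3732, 2.0078)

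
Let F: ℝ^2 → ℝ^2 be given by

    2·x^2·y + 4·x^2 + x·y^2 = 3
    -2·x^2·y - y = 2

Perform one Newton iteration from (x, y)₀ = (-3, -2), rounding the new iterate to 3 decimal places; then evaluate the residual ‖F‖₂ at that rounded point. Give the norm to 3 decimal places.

At (-3, -2): F = (-15.000, 36.000).
Jacobian J = [[4·x·y + 8·x + y^2, 2·x^2 + 2·x·y], [-4·x·y, -2·x^2 - 1]].
At the point, J = [[4.000, 30.000], [-24.000, -19.000]] (det J = 644.000).
Solving J·Δ = −F gives Δ = (1.234, 0.335).
Then the next iterate is (x, y)₁ = (-1.766, -1.665).
Re-evaluating at (-1.766, -1.665): F = (-5.80618, 10.05046), so ‖F‖₂ = 11.607.

11.607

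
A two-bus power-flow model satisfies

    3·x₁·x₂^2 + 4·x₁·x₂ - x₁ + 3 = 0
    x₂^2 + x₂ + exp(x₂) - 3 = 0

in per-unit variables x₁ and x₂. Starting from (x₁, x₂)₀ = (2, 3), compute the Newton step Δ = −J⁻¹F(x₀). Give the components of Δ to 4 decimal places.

At (2, 3): F = (79.0000, 29.085537).
Jacobian J = [[3·x₂^2 + 4·x₂ - 1, 6·x₁·x₂ + 4·x₁], [0, 2·x₂ + exp(x₂) + 1]].
At the point, J = [[38.0000, 44.0000], [0.0000, 27.085537]] (det J = 1029.250403).
Solving J·Δ = −F gives Δ = (-0.8356, -1.0738).

(-0.8356, -1.0738)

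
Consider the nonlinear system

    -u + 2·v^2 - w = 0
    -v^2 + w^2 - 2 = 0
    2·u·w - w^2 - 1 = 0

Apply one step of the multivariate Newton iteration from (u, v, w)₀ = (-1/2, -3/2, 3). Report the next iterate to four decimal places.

(0.5593, -1.1850, 2.0508)

At (-1/2, -3/2, 3): F = (2.0000, 4.7500, -13.0000).
Jacobian J = [[-1, 4·v, -1], [0, -2·v, 2·w], [2·w, 0, 2·u - 2·w]].
At the point, J = [[-1.0000, -6.0000, -1.0000], [0.0000, 3.0000, 6.0000], [6.0000, 0.0000, -7.0000]] (det J = -177.0000).
Solving J·Δ = −F gives Δ = (1.0593, 0.3150, -0.9492).
Then the next iterate is (u, v, w)₁ = (0.5593, -1.1850, 2.0508).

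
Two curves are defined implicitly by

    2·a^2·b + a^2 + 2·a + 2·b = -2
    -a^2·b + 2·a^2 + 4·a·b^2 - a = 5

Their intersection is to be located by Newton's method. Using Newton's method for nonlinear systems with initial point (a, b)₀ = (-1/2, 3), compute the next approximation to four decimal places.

At (-1/2, 3): F = (8.7500, -22.7500).
Jacobian J = [[4·a·b + 2·a + 2, 2·a^2 + 2], [-2·a·b + 4·a + 4·b^2 - 1, -a^2 + 8·a·b]].
At the point, J = [[-5.0000, 2.5000], [36.0000, -12.2500]] (det J = -28.7500).
Solving J·Δ = −F gives Δ = (-1.7500, -7.0000).
Then the next iterate is (a, b)₁ = (-2.2500, -4.0000).

(-2.2500, -4.0000)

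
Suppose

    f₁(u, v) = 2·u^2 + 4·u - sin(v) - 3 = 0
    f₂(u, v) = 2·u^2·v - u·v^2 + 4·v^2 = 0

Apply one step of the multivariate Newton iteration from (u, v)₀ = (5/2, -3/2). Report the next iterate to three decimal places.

At (5/2, -3/2): F = (20.49749, -15.375).
Jacobian J = [[4·u + 4, -cos(v)], [4·u·v - v^2, 2·u^2 - 2·u·v + 8·v]].
At the point, J = [[14.000, -0.07074], [-17.250, 8.000]] (det J = 110.77978).
Solving J·Δ = −F gives Δ = (-1.470, -1.249).
Then the next iterate is (u, v)₁ = (1.030, -2.749).

(1.030, -2.749)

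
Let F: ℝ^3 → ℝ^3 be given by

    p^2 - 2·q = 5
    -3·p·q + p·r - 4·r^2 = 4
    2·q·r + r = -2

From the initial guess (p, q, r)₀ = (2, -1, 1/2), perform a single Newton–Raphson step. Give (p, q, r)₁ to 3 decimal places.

(1.600, -1.300, 1.700)

At (2, -1, 1/2): F = (1.000, 2.000, 1.500).
Jacobian J = [[2·p, -2, 0], [-3·q + r, -3·p, p - 8·r], [0, 2·r, 2·q + 1]].
At the point, J = [[4.000, -2.000, 0.000], [3.500, -6.000, -2.000], [0.000, 1.000, -1.000]] (det J = 25.000).
Solving J·Δ = −F gives Δ = (-0.400, -0.300, 1.200).
Then the next iterate is (p, q, r)₁ = (1.600, -1.300, 1.700).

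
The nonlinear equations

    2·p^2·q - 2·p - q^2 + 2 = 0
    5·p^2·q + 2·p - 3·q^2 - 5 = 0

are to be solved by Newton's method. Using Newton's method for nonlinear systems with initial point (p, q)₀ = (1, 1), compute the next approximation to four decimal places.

At (1, 1): F = (1.0000, -1.0000).
Jacobian J = [[4·p·q - 2, 2·p^2 - 2·q], [10·p·q + 2, 5·p^2 - 6·q]].
At the point, J = [[2.0000, 0.0000], [12.0000, -1.0000]] (det J = -2.0000).
Solving J·Δ = −F gives Δ = (-0.5000, -7.0000).
Then the next iterate is (p, q)₁ = (0.5000, -6.0000).

(0.5000, -6.0000)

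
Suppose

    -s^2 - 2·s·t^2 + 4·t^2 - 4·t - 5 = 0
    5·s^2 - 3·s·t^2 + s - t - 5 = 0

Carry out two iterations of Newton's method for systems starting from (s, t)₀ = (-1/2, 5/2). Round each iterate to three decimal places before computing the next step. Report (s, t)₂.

At (-1/2, 5/2): F = (16.000, 2.625).
Jacobian J = [[-2·s - 2·t^2, -4·s·t + 8·t - 4], [10·s - 3·t^2 + 1, -6·s·t - 1]].
At the point, J = [[-11.500, 21.000], [-22.750, 6.500]] (det J = 403.000).
Solving J·Δ = −F gives Δ = (-0.121, -0.828).
Then the next iterate is (s, t)₁ = (-0.621, 1.672).
Round to (-0.621, 1.672) and repeat: F = (2.58081, -0.15662), J = [[-4.34917, 13.52925], [-13.59675, 5.22987]].
Δ = (-0.097, -0.222), so (s, t)₂ = (-0.718, 1.450).

(-0.718, 1.450)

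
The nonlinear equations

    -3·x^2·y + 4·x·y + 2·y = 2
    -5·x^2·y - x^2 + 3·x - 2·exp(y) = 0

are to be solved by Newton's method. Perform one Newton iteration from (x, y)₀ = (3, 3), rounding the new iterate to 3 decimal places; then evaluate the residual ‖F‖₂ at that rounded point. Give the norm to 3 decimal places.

55.494

At (3, 3): F = (-41.000, -175.17107).
Jacobian J = [[-6·x·y + 4·y, -3·x^2 + 4·x + 2], [-10·x·y - 2·x + 3, -5·x^2 - 2·exp(y)]].
At the point, J = [[-42.000, -13.000], [-93.000, -85.17107]] (det J = 2368.18510).
Solving J·Δ = −F gives Δ = (-0.513, -1.497).
Then the next iterate is (x, y)₁ = (2.487, 1.503).
Re-evaluating at (2.487, 1.503): F = (-11.93108, -54.19602), so ‖F‖₂ = 55.494.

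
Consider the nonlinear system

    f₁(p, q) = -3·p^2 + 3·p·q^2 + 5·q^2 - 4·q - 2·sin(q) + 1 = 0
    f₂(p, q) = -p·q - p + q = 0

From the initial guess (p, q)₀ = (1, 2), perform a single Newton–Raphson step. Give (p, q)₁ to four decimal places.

At (1, 2): F = (20.181405, -1.0000).
Jacobian J = [[-6·p + 3·q^2, 6·p·q + 10·q - 2·cos(q) - 4], [-q - 1, -p + 1]].
At the point, J = [[6.0000, 28.832294], [-3.0000, 0.0000]] (det J = 86.496881).
Solving J·Δ = −F gives Δ = (-0.3333, -0.6306).
Then the next iterate is (p, q)₁ = (0.6667, 1.3694).

(0.6667, 1.3694)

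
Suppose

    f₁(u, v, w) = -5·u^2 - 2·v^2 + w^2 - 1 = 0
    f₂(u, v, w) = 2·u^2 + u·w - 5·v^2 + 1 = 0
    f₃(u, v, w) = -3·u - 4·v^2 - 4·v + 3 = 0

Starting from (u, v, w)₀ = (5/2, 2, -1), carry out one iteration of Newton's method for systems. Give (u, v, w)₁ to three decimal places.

At (5/2, 2, -1): F = (-39.250, -9.000, -28.500).
Jacobian J = [[-10·u, -4·v, 2·w], [4·u + w, -10·v, u], [-3, -8·v - 4, 0]].
At the point, J = [[-25.000, -8.000, -2.000], [9.000, -20.000, 2.500], [-3.000, -20.000, 0.000]] (det J = -710.000).
Solving J·Δ = −F gives Δ = (-0.863, -1.296, -3.659).
Then the next iterate is (u, v, w)₁ = (1.637, 0.704, -4.659).

(1.637, 0.704, -4.659)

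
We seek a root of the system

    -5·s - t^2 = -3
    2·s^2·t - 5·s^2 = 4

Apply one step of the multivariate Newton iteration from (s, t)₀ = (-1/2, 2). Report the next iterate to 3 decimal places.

At (-1/2, 2): F = (1.500, -4.250).
Jacobian J = [[-5, -2·t], [4·s·t - 10·s, 2·s^2]].
At the point, J = [[-5.000, -4.000], [1.000, 0.500]] (det J = 1.500).
Solving J·Δ = −F gives Δ = (10.833, -13.167).
Then the next iterate is (s, t)₁ = (10.333, -11.167).

(10.333, -11.167)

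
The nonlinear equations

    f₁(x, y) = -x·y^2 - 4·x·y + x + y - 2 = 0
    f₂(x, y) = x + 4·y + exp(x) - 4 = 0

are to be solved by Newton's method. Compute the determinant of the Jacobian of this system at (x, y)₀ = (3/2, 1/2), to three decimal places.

J = [[-y^2 - 4·y + 1, -2·x·y - 4·x + 1], [exp(x) + 1, 4]].
At the point, J = [[-1.250, -6.500], [5.48169, 4.000]].
det J = 30.631.

30.631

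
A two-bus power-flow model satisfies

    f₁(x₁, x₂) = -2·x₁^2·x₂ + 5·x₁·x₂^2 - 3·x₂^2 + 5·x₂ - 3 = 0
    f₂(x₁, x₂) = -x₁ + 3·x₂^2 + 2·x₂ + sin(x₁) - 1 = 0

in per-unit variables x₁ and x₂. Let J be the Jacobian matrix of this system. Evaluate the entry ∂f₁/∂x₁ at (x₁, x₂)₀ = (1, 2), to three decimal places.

∂f₁/∂x₁ = -4·x₁·x₂ + 5·x₂^2.
At (1, 2) this is 12.000.

12.000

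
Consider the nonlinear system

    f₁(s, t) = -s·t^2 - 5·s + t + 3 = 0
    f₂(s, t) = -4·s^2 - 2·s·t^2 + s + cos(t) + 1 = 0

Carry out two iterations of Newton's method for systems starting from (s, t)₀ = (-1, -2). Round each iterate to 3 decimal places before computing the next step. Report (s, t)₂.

At (-1, -2): F = (10.000, 3.58385).
Jacobian J = [[-t^2 - 5, -2·s·t + 1], [-8·s - 2·t^2 + 1, -4·s·t - sin(t)]].
At the point, J = [[-9.000, -3.000], [1.000, -7.09070]] (det J = 66.81632).
Solving J·Δ = −F gives Δ = (0.900, 0.632).
Then the next iterate is (s, t)₁ = (-0.100, -1.368).
Round to (-0.100, -1.368) and repeat: F = (2.31914, 1.43569), J = [[-6.87142, 0.72640], [-1.94285, 0.43231]].
Δ = (-0.026, -3.437), so (s, t)₂ = (-0.126, -4.805).

(-0.126, -4.805)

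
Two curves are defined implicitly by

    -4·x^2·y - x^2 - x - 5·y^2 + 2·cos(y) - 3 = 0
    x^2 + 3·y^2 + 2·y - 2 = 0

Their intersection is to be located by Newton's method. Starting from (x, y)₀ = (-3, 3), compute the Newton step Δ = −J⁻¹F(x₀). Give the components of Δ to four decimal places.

(0.5500, -1.8350)

At (-3, 3): F = (-163.979985, 40.0000).
Jacobian J = [[-8·x·y - 2·x - 1, -4·x^2 - 10·y - 2·sin(y)], [2·x, 6·y + 2]].
At the point, J = [[77.0000, -66.282240], [-6.0000, 20.0000]] (det J = 1142.306560).
Solving J·Δ = −F gives Δ = (0.5500, -1.8350).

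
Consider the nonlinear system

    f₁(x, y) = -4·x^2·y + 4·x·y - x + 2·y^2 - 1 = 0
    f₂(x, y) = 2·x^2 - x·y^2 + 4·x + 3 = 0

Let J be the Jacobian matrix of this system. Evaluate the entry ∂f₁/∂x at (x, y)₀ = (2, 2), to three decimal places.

-25.000

∂f₁/∂x = -8·x·y + 4·y - 1.
At (2, 2) this is -25.000.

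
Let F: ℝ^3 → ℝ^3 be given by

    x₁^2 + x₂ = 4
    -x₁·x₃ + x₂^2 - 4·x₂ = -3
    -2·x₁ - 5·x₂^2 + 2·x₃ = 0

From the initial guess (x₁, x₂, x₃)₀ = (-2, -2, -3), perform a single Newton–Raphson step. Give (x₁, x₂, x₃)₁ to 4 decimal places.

(-2.2336, -0.9346, -2.8879)

At (-2, -2, -3): F = (-2.0000, 9.0000, -22.0000).
Jacobian J = [[2·x₁, 1, 0], [-x₃, 2·x₂ - 4, -x₁], [-2, -10·x₂, 2]].
At the point, J = [[-4.0000, 1.0000, 0.0000], [3.0000, -8.0000, 2.0000], [-2.0000, 20.0000, 2.0000]] (det J = 214.0000).
Solving J·Δ = −F gives Δ = (-0.2336, 1.0654, 0.1121).
Then the next iterate is (x₁, x₂, x₃)₁ = (-2.2336, -0.9346, -2.8879).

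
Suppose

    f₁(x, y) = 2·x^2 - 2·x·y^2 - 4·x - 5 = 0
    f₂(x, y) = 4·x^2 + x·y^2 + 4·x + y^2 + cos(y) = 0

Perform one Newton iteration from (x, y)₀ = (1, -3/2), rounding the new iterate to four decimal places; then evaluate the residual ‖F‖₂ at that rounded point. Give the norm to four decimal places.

At (1, -3/2): F = (-11.5000, 12.570737).
Jacobian J = [[4·x - 2·y^2 - 4, -4·x·y], [8·x + y^2 + 4, 2·x·y + 2·y - sin(y)]].
At the point, J = [[-4.5000, 6.0000], [14.2500, -5.002505]] (det J = -62.988727).
Solving J·Δ = −F gives Δ = (-0.2841, 1.7036).
Then the next iterate is (x, y)₁ = (0.7159, 0.2036).
Re-evaluating at (0.7159, 0.2036): F = (-6.897927, 5.964125), so ‖F‖₂ = 9.1188.

9.1188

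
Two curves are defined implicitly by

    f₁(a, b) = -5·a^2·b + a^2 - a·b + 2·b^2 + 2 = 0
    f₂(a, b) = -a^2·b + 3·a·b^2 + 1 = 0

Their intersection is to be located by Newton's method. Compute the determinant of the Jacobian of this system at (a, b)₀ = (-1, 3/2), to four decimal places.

-134.5000

J = [[-10·a·b + 2·a - b, -5·a^2 - a + 4·b], [-2·a·b + 3·b^2, -a^2 + 6·a·b]].
At the point, J = [[11.5000, 2.0000], [9.7500, -10.0000]].
det J = -134.5000.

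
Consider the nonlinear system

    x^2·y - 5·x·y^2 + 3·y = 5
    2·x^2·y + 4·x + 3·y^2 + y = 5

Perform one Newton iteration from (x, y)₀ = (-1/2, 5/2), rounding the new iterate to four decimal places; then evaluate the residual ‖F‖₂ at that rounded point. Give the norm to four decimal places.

At (-1/2, 5/2): F = (18.7500, 15.5000).
Jacobian J = [[2·x·y - 5·y^2, x^2 - 10·x·y + 3], [4·x·y + 4, 2·x^2 + 6·y + 1]].
At the point, J = [[-33.7500, 15.7500], [-1.0000, 16.5000]] (det J = -541.1250).
Solving J·Δ = −F gives Δ = (0.1206, -0.9321).
Then the next iterate is (x, y)₁ = (-0.3794, 1.5679).
Re-evaluating at (-0.3794, 1.5679): F = (4.592805, 2.876612), so ‖F‖₂ = 5.4193.

5.4193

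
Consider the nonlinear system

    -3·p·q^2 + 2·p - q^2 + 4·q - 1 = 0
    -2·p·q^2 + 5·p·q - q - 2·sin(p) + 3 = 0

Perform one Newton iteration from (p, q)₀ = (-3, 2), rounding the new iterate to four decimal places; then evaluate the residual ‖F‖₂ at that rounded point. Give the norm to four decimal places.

9.0985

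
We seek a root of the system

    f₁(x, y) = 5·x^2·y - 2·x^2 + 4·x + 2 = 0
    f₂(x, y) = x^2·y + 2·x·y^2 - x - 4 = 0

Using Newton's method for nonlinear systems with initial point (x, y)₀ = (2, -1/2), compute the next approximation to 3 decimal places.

(-0.800, -2.060)

At (2, -1/2): F = (-8.000, -7.000).
Jacobian J = [[10·x·y - 4·x + 4, 5·x^2], [2·x·y + 2·y^2 - 1, x^2 + 4·x·y]].
At the point, J = [[-14.000, 20.000], [-2.500, 0.000]] (det J = 50.000).
Solving J·Δ = −F gives Δ = (-2.800, -1.560).
Then the next iterate is (x, y)₁ = (-0.800, -2.060).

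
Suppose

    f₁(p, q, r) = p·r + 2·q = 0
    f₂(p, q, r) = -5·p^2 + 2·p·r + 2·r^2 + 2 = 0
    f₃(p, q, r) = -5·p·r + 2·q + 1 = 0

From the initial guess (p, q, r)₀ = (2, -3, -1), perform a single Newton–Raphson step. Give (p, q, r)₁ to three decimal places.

(1.091, -0.083, -0.371)

At (2, -3, -1): F = (-8.000, -20.000, 5.000).
Jacobian J = [[r, 2, p], [-10·p + 2·r, 0, 2·p + 4·r], [-5·r, 2, -5·p]].
At the point, J = [[-1.000, 2.000, 2.000], [-22.000, 0.000, 0.000], [5.000, 2.000, -10.000]] (det J = -528.000).
Solving J·Δ = −F gives Δ = (-0.909, 2.917, 0.629).
Then the next iterate is (p, q, r)₁ = (1.091, -0.083, -0.371).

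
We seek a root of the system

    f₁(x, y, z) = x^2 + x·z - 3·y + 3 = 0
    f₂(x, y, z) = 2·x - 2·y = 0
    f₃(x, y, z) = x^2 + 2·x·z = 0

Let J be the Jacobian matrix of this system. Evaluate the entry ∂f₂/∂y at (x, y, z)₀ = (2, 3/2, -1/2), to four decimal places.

∂f₂/∂y = -2.
At (2, 3/2, -1/2) this is -2.0000.

-2.0000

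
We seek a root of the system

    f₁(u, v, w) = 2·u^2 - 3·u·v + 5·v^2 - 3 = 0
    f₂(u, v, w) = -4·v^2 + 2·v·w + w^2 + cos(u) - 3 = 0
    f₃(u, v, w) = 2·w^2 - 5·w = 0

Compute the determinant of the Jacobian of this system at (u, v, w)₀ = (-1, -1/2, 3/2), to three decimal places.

-15.817

J = [[4·u - 3·v, -3·u + 10·v, 0], [-sin(u), -8·v + 2·w, 2·v + 2·w], [0, 0, 4·w - 5]].
At the point, J = [[-2.500, -2.000, 0.000], [0.84147, 7.000, 2.000], [0.000, 0.000, 1.000]].
det J = -15.817.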